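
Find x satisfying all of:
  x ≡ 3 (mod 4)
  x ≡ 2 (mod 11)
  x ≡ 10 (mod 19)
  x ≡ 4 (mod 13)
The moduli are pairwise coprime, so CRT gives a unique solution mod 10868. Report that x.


Product of moduli M = 4 · 11 · 19 · 13 = 10868.
Merge one congruence at a time:
  Start: x ≡ 3 (mod 4).
  Combine with x ≡ 2 (mod 11); new modulus lcm = 44.
    Write x = 3 + 4·t and substitute into x ≡ 2 (mod 11): 4·t ≡ 2 − 3 = -1 (mod 11).
    Reduce coefficients mod 11: 4·t ≡ 10 (mod 11).
    The inverse of 4 mod 11 is 3 (since 4·3 = 12 = 1·11 + 1), so t ≡ 3·10 = 30 ≡ 8 (mod 11).
    Then x = 3 + 4·8 = 35, valid modulo lcm(4, 11) = 44: x ≡ 35 (mod 44).
  Combine with x ≡ 10 (mod 19); new modulus lcm = 836.
    Write x = 35 + 44·t and substitute into x ≡ 10 (mod 19): 44·t ≡ 10 − 35 = -25 (mod 19).
    Reduce coefficients mod 19: 6·t ≡ 13 (mod 19).
    The inverse of 6 mod 19 is 16 (since 6·16 = 96 = 5·19 + 1), so t ≡ 16·13 = 208 ≡ 18 (mod 19).
    Then x = 35 + 44·18 = 827, valid modulo lcm(44, 19) = 836: x ≡ 827 (mod 836).
  Combine with x ≡ 4 (mod 13); new modulus lcm = 10868.
    Write x = 827 + 836·t and substitute into x ≡ 4 (mod 13): 836·t ≡ 4 − 827 = -823 (mod 13).
    Reduce coefficients mod 13: 4·t ≡ 9 (mod 13).
    The inverse of 4 mod 13 is 10 (since 4·10 = 40 = 3·13 + 1), so t ≡ 10·9 = 90 ≡ 12 (mod 13).
    Then x = 827 + 836·12 = 10859, valid modulo lcm(836, 13) = 10868: x ≡ 10859 (mod 10868).
Verify against each original: 10859 mod 4 = 3, 10859 mod 11 = 2, 10859 mod 19 = 10, 10859 mod 13 = 4.

x ≡ 10859 (mod 10868).


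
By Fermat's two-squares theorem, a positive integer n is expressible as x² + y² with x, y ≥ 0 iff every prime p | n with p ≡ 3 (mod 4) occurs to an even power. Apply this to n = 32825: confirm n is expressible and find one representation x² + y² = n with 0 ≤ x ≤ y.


Step 1: Factor n = 32825 = 5^2 · 13 · 101.
Step 2: Check the mod-4 condition on each prime factor: 5 ≡ 1 (mod 4), exponent 2; 13 ≡ 1 (mod 4), exponent 1; 101 ≡ 1 (mod 4), exponent 1.
All primes ≡ 3 (mod 4) appear to even exponent (or don't appear), so by the two-squares theorem n IS expressible as a sum of two squares.
Step 3: Build a representation. Group n = k² · m with k = 5 and m = 13 · 101 = 1313 (a product of primes ≡ 1 (mod 4)); a representation of m scales to one of n via (k·x)² + (k·y)² = k²(x² + y²). Each prime p ≡ 1 (mod 4) is itself a sum of two squares; find a² by testing p − a² for a perfect square:
  13: 13 − 1² = 12, 13 − 2² = 9 = 3² ⇒ 13 = 2² + 3².
  101: 101 − 1² = 100 = 10² ⇒ 101 = 1² + 10².
  Combine using the Brahmagupta–Fibonacci identity (a² + b²)(c² + d²) = (ac − bd)² + (ad + bc)² = (ac + bd)² + (ad − bc)²:
  13 · 101 = 1313: from (2² + 3²)(1² + 10²), take (2·1 − 3·10, 2·10 + 3·1) = (2 − 30, 20 + 3) = (-28, 23); dropping signs (only squares matter) gives (28, 23); check 28² + 23² = 784 + 529 = 1313 ✓.
  Scale by k = 5: (5·28, 5·23) = (140, 115).
Step 4: Order so x ≤ y and verify: 115² + 140² = 13225 + 19600 = 32825 = n. ✓

n = 32825 = 115² + 140² (one valid representation with x ≤ y).


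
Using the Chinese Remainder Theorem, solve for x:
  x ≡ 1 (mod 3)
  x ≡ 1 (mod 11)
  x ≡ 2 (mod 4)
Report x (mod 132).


Moduli 3, 11, 4 are pairwise coprime; by CRT there is a unique solution modulo M = 3 · 11 · 4 = 132.
Solve pairwise, accumulating the modulus:
  Start with x ≡ 1 (mod 3).
  Combine with x ≡ 1 (mod 11): since gcd(3, 11) = 1, we get a unique residue mod 33.
    Write x = 1 + 3·t and substitute into x ≡ 1 (mod 11): 3·t ≡ 1 − 1 = 0 (mod 11).
    The inverse of 3 mod 11 is 4 (since 3·4 = 12 = 1·11 + 1), so t ≡ 4·0 = 0 ≡ 0 (mod 11).
    Then x = 1 + 3·0 = 1, valid modulo lcm(3, 11) = 33: x ≡ 1 (mod 33).
  Combine with x ≡ 2 (mod 4): since gcd(33, 4) = 1, we get a unique residue mod 132.
    Write x = 1 + 33·t and substitute into x ≡ 2 (mod 4): 33·t ≡ 2 − 1 = 1 (mod 4).
    Reduce coefficients mod 4: 1·t ≡ 1 (mod 4).
    So t ≡ 1 (mod 4).
    Then x = 1 + 33·1 = 34, valid modulo lcm(33, 4) = 132: x ≡ 34 (mod 132).
Verify: 34 mod 3 = 1 ✓, 34 mod 11 = 1 ✓, 34 mod 4 = 2 ✓.

x ≡ 34 (mod 132).


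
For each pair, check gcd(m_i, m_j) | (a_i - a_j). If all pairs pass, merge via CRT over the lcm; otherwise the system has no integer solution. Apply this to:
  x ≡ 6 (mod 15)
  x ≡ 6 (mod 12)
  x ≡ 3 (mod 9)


Moduli 15, 12, 9 are not pairwise coprime, so CRT works modulo lcm(m_i) when all pairwise compatibility conditions hold.
Pairwise compatibility: gcd(m_i, m_j) must divide a_i - a_j for every pair.
Merge one congruence at a time:
  Start: x ≡ 6 (mod 15).
  Combine with x ≡ 6 (mod 12): gcd(15, 12) = 3; 6 - 6 = 0, which IS divisible by 3, so compatible.
    Write x = 6 + 15·t and substitute into x ≡ 6 (mod 12): 15·t ≡ 6 − 6 = 0 (mod 12).
    Divide the congruence (and modulus) by g = 3: 5·t ≡ 0 (mod 4).
    Reduce coefficients mod 4: 1·t ≡ 0 (mod 4).
    So t ≡ 0 (mod 4).
    Then x = 6 + 15·0 = 6, valid modulo lcm(15, 12) = 60: x ≡ 6 (mod 60).
  Combine with x ≡ 3 (mod 9): gcd(60, 9) = 3; 3 - 6 = -3, which IS divisible by 3, so compatible.
    Write x = 6 + 60·t and substitute into x ≡ 3 (mod 9): 60·t ≡ 3 − 6 = -3 (mod 9).
    Divide the congruence (and modulus) by g = 3: 20·t ≡ -1 (mod 3).
    Reduce coefficients mod 3: 2·t ≡ 2 (mod 3).
    The inverse of 2 mod 3 is 2 (since 2·2 = 4 = 1·3 + 1), so t ≡ 2·2 = 4 ≡ 1 (mod 3).
    Then x = 6 + 60·1 = 66, valid modulo lcm(60, 9) = 180: x ≡ 66 (mod 180).
Verify: 66 mod 15 = 6, 66 mod 12 = 6, 66 mod 9 = 3.

x ≡ 66 (mod 180).


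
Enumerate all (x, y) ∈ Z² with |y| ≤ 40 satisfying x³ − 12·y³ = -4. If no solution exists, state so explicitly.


The equation is x³ - 12y³ = -4. For fixed y, x³ = 12·y³ − 4, so a solution requires the RHS to be a perfect cube.
Strategy: iterate y from -40 to 40, compute RHS = 12·y³ − 4, and check whether it is a (positive or negative) perfect cube.
Check small values of y:
  y = 0: RHS = -4 is not a perfect cube.
  y = 1: RHS = 8 = (2)³ ⇒ x = 2 works.
  y = -1: RHS = -16 is not a perfect cube.
  y = 2: RHS = 92 is not a perfect cube.
  y = -2: RHS = -100 is not a perfect cube.
  y = 3: RHS = 320 is not a perfect cube.
  y = -3: RHS = -328 is not a perfect cube.
Continuing the search up to |y| = 40 finds no further solutions beyond those listed.
Collected solutions: (2, 1).

Solutions (with |y| ≤ 40): (2, 1).


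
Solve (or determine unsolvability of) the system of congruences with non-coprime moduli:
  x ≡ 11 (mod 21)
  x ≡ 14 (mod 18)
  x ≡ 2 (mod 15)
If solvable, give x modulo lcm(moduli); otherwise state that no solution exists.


Moduli 21, 18, 15 are not pairwise coprime, so CRT works modulo lcm(m_i) when all pairwise compatibility conditions hold.
Pairwise compatibility: gcd(m_i, m_j) must divide a_i - a_j for every pair.
Merge one congruence at a time:
  Start: x ≡ 11 (mod 21).
  Combine with x ≡ 14 (mod 18): gcd(21, 18) = 3; 14 - 11 = 3, which IS divisible by 3, so compatible.
    Write x = 11 + 21·t and substitute into x ≡ 14 (mod 18): 21·t ≡ 14 − 11 = 3 (mod 18).
    Divide the congruence (and modulus) by g = 3: 7·t ≡ 1 (mod 6).
    Reduce coefficients mod 6: 1·t ≡ 1 (mod 6).
    So t ≡ 1 (mod 6).
    Then x = 11 + 21·1 = 32, valid modulo lcm(21, 18) = 126: x ≡ 32 (mod 126).
  Combine with x ≡ 2 (mod 15): gcd(126, 15) = 3; 2 - 32 = -30, which IS divisible by 3, so compatible.
    Write x = 32 + 126·t and substitute into x ≡ 2 (mod 15): 126·t ≡ 2 − 32 = -30 (mod 15).
    Divide the congruence (and modulus) by g = 3: 42·t ≡ -10 (mod 5).
    Reduce coefficients mod 5: 2·t ≡ 0 (mod 5).
    The inverse of 2 mod 5 is 3 (since 2·3 = 6 = 1·5 + 1), so t ≡ 3·0 = 0 ≡ 0 (mod 5).
    Then x = 32 + 126·0 = 32, valid modulo lcm(126, 15) = 630: x ≡ 32 (mod 630).
Verify: 32 mod 21 = 11, 32 mod 18 = 14, 32 mod 15 = 2.

x ≡ 32 (mod 630).


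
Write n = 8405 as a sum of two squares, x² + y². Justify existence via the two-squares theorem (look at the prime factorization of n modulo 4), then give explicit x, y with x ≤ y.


Step 1: Factor n = 8405 = 5 · 41^2.
Step 2: Check the mod-4 condition on each prime factor: 5 ≡ 1 (mod 4), exponent 1; 41 ≡ 1 (mod 4), exponent 2.
All primes ≡ 3 (mod 4) appear to even exponent (or don't appear), so by the two-squares theorem n IS expressible as a sum of two squares.
Step 3: Build a representation. Here n = 5 · 41 · 41 is a product of primes ≡ 1 (mod 4). Each prime p ≡ 1 (mod 4) is itself a sum of two squares; find a² by testing p − a² for a perfect square:
  5: 5 − 1² = 4 = 2² ⇒ 5 = 1² + 2².
  41: 41 − 1² = 40, 41 − 2² = 37, 41 − 3² = 32, 41 − 4² = 25 = 5² ⇒ 41 = 4² + 5².
  Combine using the Brahmagupta–Fibonacci identity (a² + b²)(c² + d²) = (ac − bd)² + (ad + bc)² = (ac + bd)² + (ad − bc)²:
  5 · 41 = 205: from (1² + 2²)(4² + 5²), take (1·4 − 2·5, 1·5 + 2·4) = (4 − 10, 5 + 8) = (-6, 13); dropping signs (only squares matter) gives (6, 13); check 6² + 13² = 36 + 169 = 205 ✓.
  205 · 41 = 8405: from (6² + 13²)(4² + 5²), take (6·4 − 13·5, 6·5 + 13·4) = (24 − 65, 30 + 52) = (-41, 82); dropping signs (only squares matter) gives (41, 82); check 41² + 82² = 1681 + 6724 = 8405 ✓.
Step 4: Order so x ≤ y and verify: 41² + 82² = 1681 + 6724 = 8405 = n. ✓

n = 8405 = 41² + 82² (one valid representation with x ≤ y).


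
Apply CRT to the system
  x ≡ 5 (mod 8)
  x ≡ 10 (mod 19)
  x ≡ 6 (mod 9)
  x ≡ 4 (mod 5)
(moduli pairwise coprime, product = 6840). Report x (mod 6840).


Product of moduli M = 8 · 19 · 9 · 5 = 6840.
Merge one congruence at a time:
  Start: x ≡ 5 (mod 8).
  Combine with x ≡ 10 (mod 19); new modulus lcm = 152.
    Write x = 5 + 8·t and substitute into x ≡ 10 (mod 19): 8·t ≡ 10 − 5 = 5 (mod 19).
    The inverse of 8 mod 19 is 12 (since 8·12 = 96 = 5·19 + 1), so t ≡ 12·5 = 60 ≡ 3 (mod 19).
    Then x = 5 + 8·3 = 29, valid modulo lcm(8, 19) = 152: x ≡ 29 (mod 152).
  Combine with x ≡ 6 (mod 9); new modulus lcm = 1368.
    Write x = 29 + 152·t and substitute into x ≡ 6 (mod 9): 152·t ≡ 6 − 29 = -23 (mod 9).
    Reduce coefficients mod 9: 8·t ≡ 4 (mod 9).
    The inverse of 8 mod 9 is 8 (since 8·8 = 64 = 7·9 + 1), so t ≡ 8·4 = 32 ≡ 5 (mod 9).
    Then x = 29 + 152·5 = 789, valid modulo lcm(152, 9) = 1368: x ≡ 789 (mod 1368).
  Combine with x ≡ 4 (mod 5); new modulus lcm = 6840.
    Write x = 789 + 1368·t and substitute into x ≡ 4 (mod 5): 1368·t ≡ 4 − 789 = -785 (mod 5).
    Reduce coefficients mod 5: 3·t ≡ 0 (mod 5).
    The inverse of 3 mod 5 is 2 (since 3·2 = 6 = 1·5 + 1), so t ≡ 2·0 = 0 ≡ 0 (mod 5).
    Then x = 789 + 1368·0 = 789, valid modulo lcm(1368, 5) = 6840: x ≡ 789 (mod 6840).
Verify against each original: 789 mod 8 = 5, 789 mod 19 = 10, 789 mod 9 = 6, 789 mod 5 = 4.

x ≡ 789 (mod 6840).


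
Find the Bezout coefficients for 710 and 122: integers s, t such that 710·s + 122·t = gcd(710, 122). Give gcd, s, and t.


Euclidean algorithm on (710, 122) — divide until remainder is 0:
  710 = 5 · 122 + 100
  122 = 1 · 100 + 22
  100 = 4 · 22 + 12
  22 = 1 · 12 + 10
  12 = 1 · 10 + 2
  10 = 5 · 2 + 0
gcd(710, 122) = 2.
Track Bezout coefficients alongside the remainders: start with r₀ = 710 = a·1 + b·0 (s = 1, t = 0) and r₁ = 122 = a·0 + b·1 (s = 0, t = 1); each new remainder r_{k+1} = r_{k-1} − q_k·r_k inherits s_{k+1} = s_{k-1} − q_k·s_k, t_{k+1} = t_{k-1} − q_k·t_k, so r_k = a·s_k + b·t_k at every step:
  q = 5: r = 100, s = 1 − 5·0 = 1, t = 0 − 5·1 = -5  (check: 710·1 + 122·(-5) = 100)
  q = 1: r = 22, s = 0 − 1·1 = -1, t = 1 − 1·(-5) = 6  (check: 710·(-1) + 122·6 = 22)
  q = 4: r = 12, s = 1 − 4·(-1) = 5, t = -5 − 4·6 = -29  (check: 710·5 + 122·(-29) = 12)
  q = 1: r = 10, s = -1 − 1·5 = -6, t = 6 − 1·(-29) = 35  (check: 710·(-6) + 122·35 = 10)
  q = 1: r = 2, s = 5 − 1·(-6) = 11, t = -29 − 1·35 = -64  (check: 710·11 + 122·(-64) = 2)
The row with r = 2 (the gcd) gives the Bezout coefficients s = 11, t = -64.
Result: 710 · (11) + 122 · (-64) = 2.

gcd(710, 122) = 2; s = 11, t = -64 (check: 710·11 + 122·(-64) = 2).


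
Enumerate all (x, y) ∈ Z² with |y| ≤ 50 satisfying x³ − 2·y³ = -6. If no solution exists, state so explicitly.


The equation is x³ - 2y³ = -6. For fixed y, x³ = 2·y³ − 6, so a solution requires the RHS to be a perfect cube.
Strategy: iterate y from -50 to 50, compute RHS = 2·y³ − 6, and check whether it is a (positive or negative) perfect cube.
Check small values of y:
  y = 0: RHS = -6 is not a perfect cube.
  y = 1: RHS = -4 is not a perfect cube.
  y = -1: RHS = -8 = (-2)³ ⇒ x = -2 works.
  y = 2: RHS = 10 is not a perfect cube.
  y = -2: RHS = -22 is not a perfect cube.
  y = 3: RHS = 48 is not a perfect cube.
  y = -3: RHS = -60 is not a perfect cube.
Continuing the search up to |y| = 50 finds no further solutions beyond those listed.
Collected solutions: (-2, -1).

Solutions (with |y| ≤ 50): (-2, -1).


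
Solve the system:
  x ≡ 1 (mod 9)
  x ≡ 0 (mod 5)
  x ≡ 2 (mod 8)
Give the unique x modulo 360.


Moduli 9, 5, 8 are pairwise coprime; by CRT there is a unique solution modulo M = 9 · 5 · 8 = 360.
Solve pairwise, accumulating the modulus:
  Start with x ≡ 1 (mod 9).
  Combine with x ≡ 0 (mod 5): since gcd(9, 5) = 1, we get a unique residue mod 45.
    Write x = 1 + 9·t and substitute into x ≡ 0 (mod 5): 9·t ≡ 0 − 1 = -1 (mod 5).
    Reduce coefficients mod 5: 4·t ≡ 4 (mod 5).
    The inverse of 4 mod 5 is 4 (since 4·4 = 16 = 3·5 + 1), so t ≡ 4·4 = 16 ≡ 1 (mod 5).
    Then x = 1 + 9·1 = 10, valid modulo lcm(9, 5) = 45: x ≡ 10 (mod 45).
  Combine with x ≡ 2 (mod 8): since gcd(45, 8) = 1, we get a unique residue mod 360.
    Write x = 10 + 45·t and substitute into x ≡ 2 (mod 8): 45·t ≡ 2 − 10 = -8 (mod 8).
    Reduce coefficients mod 8: 5·t ≡ 0 (mod 8).
    The inverse of 5 mod 8 is 5 (since 5·5 = 25 = 3·8 + 1), so t ≡ 5·0 = 0 ≡ 0 (mod 8).
    Then x = 10 + 45·0 = 10, valid modulo lcm(45, 8) = 360: x ≡ 10 (mod 360).
Verify: 10 mod 9 = 1 ✓, 10 mod 5 = 0 ✓, 10 mod 8 = 2 ✓.

x ≡ 10 (mod 360).


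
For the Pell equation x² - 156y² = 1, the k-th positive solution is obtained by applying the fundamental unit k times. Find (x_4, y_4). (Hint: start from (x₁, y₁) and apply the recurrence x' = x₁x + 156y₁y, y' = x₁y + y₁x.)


Step 1: Find the fundamental solution (x₁, y₁) of x² - 156y² = 1.
  Expand √156 as a continued fraction. a₀ = ⌊√156⌋ = 12; iterate m_{k+1} = d_k·a_k − m_k, d_{k+1} = (156 − m_{k+1}²)/d_k, a_{k+1} = ⌊(a₀ + m_{k+1})/d_{k+1}⌋ (starting m₀ = 0, d₀ = 1), with convergents p_k = a_k·p_{k-1} + p_{k-2}, q_k = a_k·q_{k-1} + q_{k-2} (p₋₁ = 1, q₋₁ = 0):
  k = 0: a₀ = 12; p₀/q₀ = 12/1; p₀² − 156·q₀² = 144 − 156 = -12.
  k = 1: m = 12, d = 12, a = ⌊(12 + 12)/12⌋ = 2; p/q = (2·12 + 1)/(2·1 + 0) = 25/2; p² − 156·q² = 625 − 624 = 1.
  The first convergent with p² − 156·q² = 1 gives the fundamental solution (x₁, y₁) = (25, 2).
Step 2: Apply the recurrence (x_{n+1}, y_{n+1}) = (x₁x_n + 156y₁y_n, x₁y_n + y₁x_n) repeatedly.
  From (x_1, y_1) = (25, 2): x_2 = 25·25 + 156·2·2 = 1249; y_2 = 25·2 + 2·25 = 100.
  From (x_2, y_2) = (1249, 100): x_3 = 25·1249 + 156·2·100 = 62425; y_3 = 25·100 + 2·1249 = 4998.
  From (x_3, y_3) = (62425, 4998): x_4 = 25·62425 + 156·2·4998 = 3120001; y_4 = 25·4998 + 2·62425 = 249800.
Step 3: Verify x_4² - 156·y_4² = 9734406240001 - 9734406240000 = 1 (should be 1). ✓

(x_1, y_1) = (25, 2); (x_4, y_4) = (3120001, 249800).


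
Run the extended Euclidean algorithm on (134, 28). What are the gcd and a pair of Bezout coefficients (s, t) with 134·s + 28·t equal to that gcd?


Euclidean algorithm on (134, 28) — divide until remainder is 0:
  134 = 4 · 28 + 22
  28 = 1 · 22 + 6
  22 = 3 · 6 + 4
  6 = 1 · 4 + 2
  4 = 2 · 2 + 0
gcd(134, 28) = 2.
Track Bezout coefficients alongside the remainders: start with r₀ = 134 = a·1 + b·0 (s = 1, t = 0) and r₁ = 28 = a·0 + b·1 (s = 0, t = 1); each new remainder r_{k+1} = r_{k-1} − q_k·r_k inherits s_{k+1} = s_{k-1} − q_k·s_k, t_{k+1} = t_{k-1} − q_k·t_k, so r_k = a·s_k + b·t_k at every step:
  q = 4: r = 22, s = 1 − 4·0 = 1, t = 0 − 4·1 = -4  (check: 134·1 + 28·(-4) = 22)
  q = 1: r = 6, s = 0 − 1·1 = -1, t = 1 − 1·(-4) = 5  (check: 134·(-1) + 28·5 = 6)
  q = 3: r = 4, s = 1 − 3·(-1) = 4, t = -4 − 3·5 = -19  (check: 134·4 + 28·(-19) = 4)
  q = 1: r = 2, s = -1 − 1·4 = -5, t = 5 − 1·(-19) = 24  (check: 134·(-5) + 28·24 = 2)
The row with r = 2 (the gcd) gives the Bezout coefficients s = -5, t = 24.
Result: 134 · (-5) + 28 · (24) = 2.

gcd(134, 28) = 2; s = -5, t = 24 (check: 134·(-5) + 28·24 = 2).


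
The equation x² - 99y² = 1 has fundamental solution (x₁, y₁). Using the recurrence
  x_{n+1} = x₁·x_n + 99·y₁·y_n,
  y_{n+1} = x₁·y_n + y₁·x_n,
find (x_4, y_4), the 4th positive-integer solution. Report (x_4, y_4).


Step 1: Find the fundamental solution (x₁, y₁) of x² - 99y² = 1.
  Expand √99 as a continued fraction. a₀ = ⌊√99⌋ = 9; iterate m_{k+1} = d_k·a_k − m_k, d_{k+1} = (99 − m_{k+1}²)/d_k, a_{k+1} = ⌊(a₀ + m_{k+1})/d_{k+1}⌋ (starting m₀ = 0, d₀ = 1), with convergents p_k = a_k·p_{k-1} + p_{k-2}, q_k = a_k·q_{k-1} + q_{k-2} (p₋₁ = 1, q₋₁ = 0):
  k = 0: a₀ = 9; p₀/q₀ = 9/1; p₀² − 99·q₀² = 81 − 99 = -18.
  k = 1: m = 9, d = 18, a = ⌊(9 + 9)/18⌋ = 1; p/q = (1·9 + 1)/(1·1 + 0) = 10/1; p² − 99·q² = 100 − 99 = 1.
  The first convergent with p² − 99·q² = 1 gives the fundamental solution (x₁, y₁) = (10, 1).
Step 2: Apply the recurrence (x_{n+1}, y_{n+1}) = (x₁x_n + 99y₁y_n, x₁y_n + y₁x_n) repeatedly.
  From (x_1, y_1) = (10, 1): x_2 = 10·10 + 99·1·1 = 199; y_2 = 10·1 + 1·10 = 20.
  From (x_2, y_2) = (199, 20): x_3 = 10·199 + 99·1·20 = 3970; y_3 = 10·20 + 1·199 = 399.
  From (x_3, y_3) = (3970, 399): x_4 = 10·3970 + 99·1·399 = 79201; y_4 = 10·399 + 1·3970 = 7960.
Step 3: Verify x_4² - 99·y_4² = 6272798401 - 6272798400 = 1 (should be 1). ✓

(x_1, y_1) = (10, 1); (x_4, y_4) = (79201, 7960).


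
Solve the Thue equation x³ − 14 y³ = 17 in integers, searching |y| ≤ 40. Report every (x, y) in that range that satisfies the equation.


The equation is x³ - 14y³ = 17. For fixed y, x³ = 14·y³ + 17, so a solution requires the RHS to be a perfect cube.
Strategy: iterate y from -40 to 40, compute RHS = 14·y³ + 17, and check whether it is a (positive or negative) perfect cube.
Check small values of y:
  y = 0: RHS = 17 is not a perfect cube.
  y = 1: RHS = 31 is not a perfect cube.
  y = -1: RHS = 3 is not a perfect cube.
  y = 2: RHS = 129 is not a perfect cube.
  y = -2: RHS = -95 is not a perfect cube.
  y = 3: RHS = 395 is not a perfect cube.
  y = -3: RHS = -361 is not a perfect cube.
Continuing the search up to |y| = 40 finds no solutions either.
No (x, y) in the scanned range satisfies the equation.

No integer solutions with |y| ≤ 40.


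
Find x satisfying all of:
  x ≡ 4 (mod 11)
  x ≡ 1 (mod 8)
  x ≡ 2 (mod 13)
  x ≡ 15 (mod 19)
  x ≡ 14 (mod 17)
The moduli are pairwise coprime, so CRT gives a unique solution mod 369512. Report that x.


Product of moduli M = 11 · 8 · 13 · 19 · 17 = 369512.
Merge one congruence at a time:
  Start: x ≡ 4 (mod 11).
  Combine with x ≡ 1 (mod 8); new modulus lcm = 88.
    Write x = 4 + 11·t and substitute into x ≡ 1 (mod 8): 11·t ≡ 1 − 4 = -3 (mod 8).
    Reduce coefficients mod 8: 3·t ≡ 5 (mod 8).
    The inverse of 3 mod 8 is 3 (since 3·3 = 9 = 1·8 + 1), so t ≡ 3·5 = 15 ≡ 7 (mod 8).
    Then x = 4 + 11·7 = 81, valid modulo lcm(11, 8) = 88: x ≡ 81 (mod 88).
  Combine with x ≡ 2 (mod 13); new modulus lcm = 1144.
    Write x = 81 + 88·t and substitute into x ≡ 2 (mod 13): 88·t ≡ 2 − 81 = -79 (mod 13).
    Reduce coefficients mod 13: 10·t ≡ 12 (mod 13).
    The inverse of 10 mod 13 is 4 (since 10·4 = 40 = 3·13 + 1), so t ≡ 4·12 = 48 ≡ 9 (mod 13).
    Then x = 81 + 88·9 = 873, valid modulo lcm(88, 13) = 1144: x ≡ 873 (mod 1144).
  Combine with x ≡ 15 (mod 19); new modulus lcm = 21736.
    Write x = 873 + 1144·t and substitute into x ≡ 15 (mod 19): 1144·t ≡ 15 − 873 = -858 (mod 19).
    Reduce coefficients mod 19: 4·t ≡ 16 (mod 19).
    The inverse of 4 mod 19 is 5 (since 4·5 = 20 = 1·19 + 1), so t ≡ 5·16 = 80 ≡ 4 (mod 19).
    Then x = 873 + 1144·4 = 5449, valid modulo lcm(1144, 19) = 21736: x ≡ 5449 (mod 21736).
  Combine with x ≡ 14 (mod 17); new modulus lcm = 369512.
    Write x = 5449 + 21736·t and substitute into x ≡ 14 (mod 17): 21736·t ≡ 14 − 5449 = -5435 (mod 17).
    Reduce coefficients mod 17: 10·t ≡ 5 (mod 17).
    The inverse of 10 mod 17 is 12 (since 10·12 = 120 = 7·17 + 1), so t ≡ 12·5 = 60 ≡ 9 (mod 17).
    Then x = 5449 + 21736·9 = 201073, valid modulo lcm(21736, 17) = 369512: x ≡ 201073 (mod 369512).
Verify against each original: 201073 mod 11 = 4, 201073 mod 8 = 1, 201073 mod 13 = 2, 201073 mod 19 = 15, 201073 mod 17 = 14.

x ≡ 201073 (mod 369512).


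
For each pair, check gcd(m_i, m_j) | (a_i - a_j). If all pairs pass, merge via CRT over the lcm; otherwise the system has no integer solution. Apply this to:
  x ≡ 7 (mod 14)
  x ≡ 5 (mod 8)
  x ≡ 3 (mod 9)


Moduli 14, 8, 9 are not pairwise coprime, so CRT works modulo lcm(m_i) when all pairwise compatibility conditions hold.
Pairwise compatibility: gcd(m_i, m_j) must divide a_i - a_j for every pair.
Merge one congruence at a time:
  Start: x ≡ 7 (mod 14).
  Combine with x ≡ 5 (mod 8): gcd(14, 8) = 2; 5 - 7 = -2, which IS divisible by 2, so compatible.
    Write x = 7 + 14·t and substitute into x ≡ 5 (mod 8): 14·t ≡ 5 − 7 = -2 (mod 8).
    Divide the congruence (and modulus) by g = 2: 7·t ≡ -1 (mod 4).
    Reduce coefficients mod 4: 3·t ≡ 3 (mod 4).
    The inverse of 3 mod 4 is 3 (since 3·3 = 9 = 2·4 + 1), so t ≡ 3·3 = 9 ≡ 1 (mod 4).
    Then x = 7 + 14·1 = 21, valid modulo lcm(14, 8) = 56: x ≡ 21 (mod 56).
  Combine with x ≡ 3 (mod 9): gcd(56, 9) = 1; 3 - 21 = -18, which IS divisible by 1, so compatible.
    Write x = 21 + 56·t and substitute into x ≡ 3 (mod 9): 56·t ≡ 3 − 21 = -18 (mod 9).
    Reduce coefficients mod 9: 2·t ≡ 0 (mod 9).
    The inverse of 2 mod 9 is 5 (since 2·5 = 10 = 1·9 + 1), so t ≡ 5·0 = 0 ≡ 0 (mod 9).
    Then x = 21 + 56·0 = 21, valid modulo lcm(56, 9) = 504: x ≡ 21 (mod 504).
Verify: 21 mod 14 = 7, 21 mod 8 = 5, 21 mod 9 = 3.

x ≡ 21 (mod 504).


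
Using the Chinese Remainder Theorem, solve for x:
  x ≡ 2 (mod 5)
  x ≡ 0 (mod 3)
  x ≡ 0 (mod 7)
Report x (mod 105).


Moduli 5, 3, 7 are pairwise coprime; by CRT there is a unique solution modulo M = 5 · 3 · 7 = 105.
Solve pairwise, accumulating the modulus:
  Start with x ≡ 2 (mod 5).
  Combine with x ≡ 0 (mod 3): since gcd(5, 3) = 1, we get a unique residue mod 15.
    Write x = 2 + 5·t and substitute into x ≡ 0 (mod 3): 5·t ≡ 0 − 2 = -2 (mod 3).
    Reduce coefficients mod 3: 2·t ≡ 1 (mod 3).
    The inverse of 2 mod 3 is 2 (since 2·2 = 4 = 1·3 + 1), so t ≡ 2·1 = 2 ≡ 2 (mod 3).
    Then x = 2 + 5·2 = 12, valid modulo lcm(5, 3) = 15: x ≡ 12 (mod 15).
  Combine with x ≡ 0 (mod 7): since gcd(15, 7) = 1, we get a unique residue mod 105.
    Write x = 12 + 15·t and substitute into x ≡ 0 (mod 7): 15·t ≡ 0 − 12 = -12 (mod 7).
    Reduce coefficients mod 7: 1·t ≡ 2 (mod 7).
    So t ≡ 2 (mod 7).
    Then x = 12 + 15·2 = 42, valid modulo lcm(15, 7) = 105: x ≡ 42 (mod 105).
Verify: 42 mod 5 = 2 ✓, 42 mod 3 = 0 ✓, 42 mod 7 = 0 ✓.

x ≡ 42 (mod 105).


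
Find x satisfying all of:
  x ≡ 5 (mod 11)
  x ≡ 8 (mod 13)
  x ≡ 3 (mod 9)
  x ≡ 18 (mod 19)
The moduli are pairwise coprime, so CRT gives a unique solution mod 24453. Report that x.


Product of moduli M = 11 · 13 · 9 · 19 = 24453.
Merge one congruence at a time:
  Start: x ≡ 5 (mod 11).
  Combine with x ≡ 8 (mod 13); new modulus lcm = 143.
    Write x = 5 + 11·t and substitute into x ≡ 8 (mod 13): 11·t ≡ 8 − 5 = 3 (mod 13).
    The inverse of 11 mod 13 is 6 (since 11·6 = 66 = 5·13 + 1), so t ≡ 6·3 = 18 ≡ 5 (mod 13).
    Then x = 5 + 11·5 = 60, valid modulo lcm(11, 13) = 143: x ≡ 60 (mod 143).
  Combine with x ≡ 3 (mod 9); new modulus lcm = 1287.
    Write x = 60 + 143·t and substitute into x ≡ 3 (mod 9): 143·t ≡ 3 − 60 = -57 (mod 9).
    Reduce coefficients mod 9: 8·t ≡ 6 (mod 9).
    The inverse of 8 mod 9 is 8 (since 8·8 = 64 = 7·9 + 1), so t ≡ 8·6 = 48 ≡ 3 (mod 9).
    Then x = 60 + 143·3 = 489, valid modulo lcm(143, 9) = 1287: x ≡ 489 (mod 1287).
  Combine with x ≡ 18 (mod 19); new modulus lcm = 24453.
    Write x = 489 + 1287·t and substitute into x ≡ 18 (mod 19): 1287·t ≡ 18 − 489 = -471 (mod 19).
    Reduce coefficients mod 19: 14·t ≡ 4 (mod 19).
    The inverse of 14 mod 19 is 15 (since 14·15 = 210 = 11·19 + 1), so t ≡ 15·4 = 60 ≡ 3 (mod 19).
    Then x = 489 + 1287·3 = 4350, valid modulo lcm(1287, 19) = 24453: x ≡ 4350 (mod 24453).
Verify against each original: 4350 mod 11 = 5, 4350 mod 13 = 8, 4350 mod 9 = 3, 4350 mod 19 = 18.

x ≡ 4350 (mod 24453).


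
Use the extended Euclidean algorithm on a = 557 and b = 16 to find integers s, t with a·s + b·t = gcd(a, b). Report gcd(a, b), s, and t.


Euclidean algorithm on (557, 16) — divide until remainder is 0:
  557 = 34 · 16 + 13
  16 = 1 · 13 + 3
  13 = 4 · 3 + 1
  3 = 3 · 1 + 0
gcd(557, 16) = 1.
Track Bezout coefficients alongside the remainders: start with r₀ = 557 = a·1 + b·0 (s = 1, t = 0) and r₁ = 16 = a·0 + b·1 (s = 0, t = 1); each new remainder r_{k+1} = r_{k-1} − q_k·r_k inherits s_{k+1} = s_{k-1} − q_k·s_k, t_{k+1} = t_{k-1} − q_k·t_k, so r_k = a·s_k + b·t_k at every step:
  q = 34: r = 13, s = 1 − 34·0 = 1, t = 0 − 34·1 = -34  (check: 557·1 + 16·(-34) = 13)
  q = 1: r = 3, s = 0 − 1·1 = -1, t = 1 − 1·(-34) = 35  (check: 557·(-1) + 16·35 = 3)
  q = 4: r = 1, s = 1 − 4·(-1) = 5, t = -34 − 4·35 = -174  (check: 557·5 + 16·(-174) = 1)
The row with r = 1 (the gcd) gives the Bezout coefficients s = 5, t = -174.
Result: 557 · (5) + 16 · (-174) = 1.

gcd(557, 16) = 1; s = 5, t = -174 (check: 557·5 + 16·(-174) = 1).


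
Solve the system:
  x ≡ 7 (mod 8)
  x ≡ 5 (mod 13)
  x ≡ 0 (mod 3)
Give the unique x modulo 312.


Moduli 8, 13, 3 are pairwise coprime; by CRT there is a unique solution modulo M = 8 · 13 · 3 = 312.
Solve pairwise, accumulating the modulus:
  Start with x ≡ 7 (mod 8).
  Combine with x ≡ 5 (mod 13): since gcd(8, 13) = 1, we get a unique residue mod 104.
    Write x = 7 + 8·t and substitute into x ≡ 5 (mod 13): 8·t ≡ 5 − 7 = -2 (mod 13).
    Reduce coefficients mod 13: 8·t ≡ 11 (mod 13).
    The inverse of 8 mod 13 is 5 (since 8·5 = 40 = 3·13 + 1), so t ≡ 5·11 = 55 ≡ 3 (mod 13).
    Then x = 7 + 8·3 = 31, valid modulo lcm(8, 13) = 104: x ≡ 31 (mod 104).
  Combine with x ≡ 0 (mod 3): since gcd(104, 3) = 1, we get a unique residue mod 312.
    Write x = 31 + 104·t and substitute into x ≡ 0 (mod 3): 104·t ≡ 0 − 31 = -31 (mod 3).
    Reduce coefficients mod 3: 2·t ≡ 2 (mod 3).
    The inverse of 2 mod 3 is 2 (since 2·2 = 4 = 1·3 + 1), so t ≡ 2·2 = 4 ≡ 1 (mod 3).
    Then x = 31 + 104·1 = 135, valid modulo lcm(104, 3) = 312: x ≡ 135 (mod 312).
Verify: 135 mod 8 = 7 ✓, 135 mod 13 = 5 ✓, 135 mod 3 = 0 ✓.

x ≡ 135 (mod 312).


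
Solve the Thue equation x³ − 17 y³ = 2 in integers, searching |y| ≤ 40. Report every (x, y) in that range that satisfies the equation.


The equation is x³ - 17y³ = 2. For fixed y, x³ = 17·y³ + 2, so a solution requires the RHS to be a perfect cube.
Strategy: iterate y from -40 to 40, compute RHS = 17·y³ + 2, and check whether it is a (positive or negative) perfect cube.
Check small values of y:
  y = 0: RHS = 2 is not a perfect cube.
  y = 1: RHS = 19 is not a perfect cube.
  y = -1: RHS = -15 is not a perfect cube.
  y = 2: RHS = 138 is not a perfect cube.
  y = -2: RHS = -134 is not a perfect cube.
  y = 3: RHS = 461 is not a perfect cube.
  y = -3: RHS = -457 is not a perfect cube.
Continuing the search up to |y| = 40 finds no solutions either.
No (x, y) in the scanned range satisfies the equation.

No integer solutions with |y| ≤ 40.


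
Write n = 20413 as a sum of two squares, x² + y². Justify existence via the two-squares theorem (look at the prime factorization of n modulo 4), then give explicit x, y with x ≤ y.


Step 1: Factor n = 20413 = 137 · 149.
Step 2: Check the mod-4 condition on each prime factor: 137 ≡ 1 (mod 4), exponent 1; 149 ≡ 1 (mod 4), exponent 1.
All primes ≡ 3 (mod 4) appear to even exponent (or don't appear), so by the two-squares theorem n IS expressible as a sum of two squares.
Step 3: Build a representation. Here n = 137 · 149 is a product of primes ≡ 1 (mod 4). Each prime p ≡ 1 (mod 4) is itself a sum of two squares; find a² by testing p − a² for a perfect square:
  137: 137 − 1² = 136, 137 − 2² = 133, 137 − 3² = 128, 137 − 4² = 121 = 11² ⇒ 137 = 4² + 11².
  149: 149 − 1² = 148, 149 − 2² = 145, 149 − 3² = 140, 149 − 4² = 133, 149 − 5² = 124, 149 − 6² = 113, 149 − 7² = 100 = 10² ⇒ 149 = 7² + 10².
  Combine using the Brahmagupta–Fibonacci identity (a² + b²)(c² + d²) = (ac − bd)² + (ad + bc)² = (ac + bd)² + (ad − bc)²:
  137 · 149 = 20413: from (4² + 11²)(7² + 10²), take (4·7 − 11·10, 4·10 + 11·7) = (28 − 110, 40 + 77) = (-82, 117); dropping signs (only squares matter) gives (82, 117); check 82² + 117² = 6724 + 13689 = 20413 ✓.
Step 4: Order so x ≤ y and verify: 82² + 117² = 6724 + 13689 = 20413 = n. ✓

n = 20413 = 82² + 117² (one valid representation with x ≤ y).


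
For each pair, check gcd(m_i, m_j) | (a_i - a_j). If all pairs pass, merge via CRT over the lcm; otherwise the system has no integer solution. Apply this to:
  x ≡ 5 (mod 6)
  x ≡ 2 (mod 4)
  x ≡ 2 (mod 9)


Moduli 6, 4, 9 are not pairwise coprime, so CRT works modulo lcm(m_i) when all pairwise compatibility conditions hold.
Pairwise compatibility: gcd(m_i, m_j) must divide a_i - a_j for every pair.
Merge one congruence at a time:
  Start: x ≡ 5 (mod 6).
  Combine with x ≡ 2 (mod 4): gcd(6, 4) = 2, and 2 - 5 = -3 is NOT divisible by 2.
    ⇒ system is inconsistent (no integer solution).

No solution (the system is inconsistent).


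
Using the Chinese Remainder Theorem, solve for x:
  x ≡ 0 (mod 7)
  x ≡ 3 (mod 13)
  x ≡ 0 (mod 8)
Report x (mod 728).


Moduli 7, 13, 8 are pairwise coprime; by CRT there is a unique solution modulo M = 7 · 13 · 8 = 728.
Solve pairwise, accumulating the modulus:
  Start with x ≡ 0 (mod 7).
  Combine with x ≡ 3 (mod 13): since gcd(7, 13) = 1, we get a unique residue mod 91.
    Write x = 0 + 7·t and substitute into x ≡ 3 (mod 13): 7·t ≡ 3 − 0 = 3 (mod 13).
    The inverse of 7 mod 13 is 2 (since 7·2 = 14 = 1·13 + 1), so t ≡ 2·3 = 6 ≡ 6 (mod 13).
    Then x = 0 + 7·6 = 42, valid modulo lcm(7, 13) = 91: x ≡ 42 (mod 91).
  Combine with x ≡ 0 (mod 8): since gcd(91, 8) = 1, we get a unique residue mod 728.
    Write x = 42 + 91·t and substitute into x ≡ 0 (mod 8): 91·t ≡ 0 − 42 = -42 (mod 8).
    Reduce coefficients mod 8: 3·t ≡ 6 (mod 8).
    The inverse of 3 mod 8 is 3 (since 3·3 = 9 = 1·8 + 1), so t ≡ 3·6 = 18 ≡ 2 (mod 8).
    Then x = 42 + 91·2 = 224, valid modulo lcm(91, 8) = 728: x ≡ 224 (mod 728).
Verify: 224 mod 7 = 0 ✓, 224 mod 13 = 3 ✓, 224 mod 8 = 0 ✓.

x ≡ 224 (mod 728).


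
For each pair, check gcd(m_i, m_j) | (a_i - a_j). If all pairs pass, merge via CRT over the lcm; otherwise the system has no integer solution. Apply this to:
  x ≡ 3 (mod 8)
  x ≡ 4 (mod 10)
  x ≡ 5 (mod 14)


Moduli 8, 10, 14 are not pairwise coprime, so CRT works modulo lcm(m_i) when all pairwise compatibility conditions hold.
Pairwise compatibility: gcd(m_i, m_j) must divide a_i - a_j for every pair.
Merge one congruence at a time:
  Start: x ≡ 3 (mod 8).
  Combine with x ≡ 4 (mod 10): gcd(8, 10) = 2, and 4 - 3 = 1 is NOT divisible by 2.
    ⇒ system is inconsistent (no integer solution).

No solution (the system is inconsistent).


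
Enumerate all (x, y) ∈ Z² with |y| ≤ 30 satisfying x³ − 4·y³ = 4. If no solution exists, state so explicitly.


The equation is x³ - 4y³ = 4. For fixed y, x³ = 4·y³ + 4, so a solution requires the RHS to be a perfect cube.
Strategy: iterate y from -30 to 30, compute RHS = 4·y³ + 4, and check whether it is a (positive or negative) perfect cube.
Check small values of y:
  y = 0: RHS = 4 is not a perfect cube.
  y = 1: RHS = 8 = (2)³ ⇒ x = 2 works.
  y = -1: RHS = 0 = (0)³ ⇒ x = 0 works.
  y = 2: RHS = 36 is not a perfect cube.
  y = -2: RHS = -28 is not a perfect cube.
  y = 3: RHS = 112 is not a perfect cube.
  y = -3: RHS = -104 is not a perfect cube.
Continuing the search up to |y| = 30 finds no further solutions beyond those listed.
Collected solutions: (0, -1), (2, 1).

Solutions (with |y| ≤ 30): (0, -1), (2, 1).


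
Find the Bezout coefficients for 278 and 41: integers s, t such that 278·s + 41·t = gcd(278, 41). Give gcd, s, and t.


Euclidean algorithm on (278, 41) — divide until remainder is 0:
  278 = 6 · 41 + 32
  41 = 1 · 32 + 9
  32 = 3 · 9 + 5
  9 = 1 · 5 + 4
  5 = 1 · 4 + 1
  4 = 4 · 1 + 0
gcd(278, 41) = 1.
Track Bezout coefficients alongside the remainders: start with r₀ = 278 = a·1 + b·0 (s = 1, t = 0) and r₁ = 41 = a·0 + b·1 (s = 0, t = 1); each new remainder r_{k+1} = r_{k-1} − q_k·r_k inherits s_{k+1} = s_{k-1} − q_k·s_k, t_{k+1} = t_{k-1} − q_k·t_k, so r_k = a·s_k + b·t_k at every step:
  q = 6: r = 32, s = 1 − 6·0 = 1, t = 0 − 6·1 = -6  (check: 278·1 + 41·(-6) = 32)
  q = 1: r = 9, s = 0 − 1·1 = -1, t = 1 − 1·(-6) = 7  (check: 278·(-1) + 41·7 = 9)
  q = 3: r = 5, s = 1 − 3·(-1) = 4, t = -6 − 3·7 = -27  (check: 278·4 + 41·(-27) = 5)
  q = 1: r = 4, s = -1 − 1·4 = -5, t = 7 − 1·(-27) = 34  (check: 278·(-5) + 41·34 = 4)
  q = 1: r = 1, s = 4 − 1·(-5) = 9, t = -27 − 1·34 = -61  (check: 278·9 + 41·(-61) = 1)
The row with r = 1 (the gcd) gives the Bezout coefficients s = 9, t = -61.
Result: 278 · (9) + 41 · (-61) = 1.

gcd(278, 41) = 1; s = 9, t = -61 (check: 278·9 + 41·(-61) = 1).


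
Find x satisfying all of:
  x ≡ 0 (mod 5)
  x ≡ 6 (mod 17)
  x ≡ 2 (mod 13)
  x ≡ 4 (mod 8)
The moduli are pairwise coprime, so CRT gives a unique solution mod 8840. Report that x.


Product of moduli M = 5 · 17 · 13 · 8 = 8840.
Merge one congruence at a time:
  Start: x ≡ 0 (mod 5).
  Combine with x ≡ 6 (mod 17); new modulus lcm = 85.
    Write x = 0 + 5·t and substitute into x ≡ 6 (mod 17): 5·t ≡ 6 − 0 = 6 (mod 17).
    The inverse of 5 mod 17 is 7 (since 5·7 = 35 = 2·17 + 1), so t ≡ 7·6 = 42 ≡ 8 (mod 17).
    Then x = 0 + 5·8 = 40, valid modulo lcm(5, 17) = 85: x ≡ 40 (mod 85).
  Combine with x ≡ 2 (mod 13); new modulus lcm = 1105.
    Write x = 40 + 85·t and substitute into x ≡ 2 (mod 13): 85·t ≡ 2 − 40 = -38 (mod 13).
    Reduce coefficients mod 13: 7·t ≡ 1 (mod 13).
    The inverse of 7 mod 13 is 2 (since 7·2 = 14 = 1·13 + 1), so t ≡ 2·1 = 2 ≡ 2 (mod 13).
    Then x = 40 + 85·2 = 210, valid modulo lcm(85, 13) = 1105: x ≡ 210 (mod 1105).
  Combine with x ≡ 4 (mod 8); new modulus lcm = 8840.
    Write x = 210 + 1105·t and substitute into x ≡ 4 (mod 8): 1105·t ≡ 4 − 210 = -206 (mod 8).
    Reduce coefficients mod 8: 1·t ≡ 2 (mod 8).
    So t ≡ 2 (mod 8).
    Then x = 210 + 1105·2 = 2420, valid modulo lcm(1105, 8) = 8840: x ≡ 2420 (mod 8840).
Verify against each original: 2420 mod 5 = 0, 2420 mod 17 = 6, 2420 mod 13 = 2, 2420 mod 8 = 4.

x ≡ 2420 (mod 8840).


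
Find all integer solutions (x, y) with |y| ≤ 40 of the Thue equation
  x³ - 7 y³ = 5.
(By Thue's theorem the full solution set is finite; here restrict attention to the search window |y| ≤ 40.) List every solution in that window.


The equation is x³ - 7y³ = 5. For fixed y, x³ = 7·y³ + 5, so a solution requires the RHS to be a perfect cube.
Strategy: iterate y from -40 to 40, compute RHS = 7·y³ + 5, and check whether it is a (positive or negative) perfect cube.
Check small values of y:
  y = 0: RHS = 5 is not a perfect cube.
  y = 1: RHS = 12 is not a perfect cube.
  y = -1: RHS = -2 is not a perfect cube.
  y = 2: RHS = 61 is not a perfect cube.
  y = -2: RHS = -51 is not a perfect cube.
  y = 3: RHS = 194 is not a perfect cube.
  y = -3: RHS = -184 is not a perfect cube.
Continuing the search up to |y| = 40 finds no solutions either.
No (x, y) in the scanned range satisfies the equation.

No integer solutions with |y| ≤ 40.


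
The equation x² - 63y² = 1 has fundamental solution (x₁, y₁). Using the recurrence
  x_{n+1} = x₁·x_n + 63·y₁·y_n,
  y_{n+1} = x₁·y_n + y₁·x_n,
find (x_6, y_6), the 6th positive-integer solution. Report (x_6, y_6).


Step 1: Find the fundamental solution (x₁, y₁) of x² - 63y² = 1.
  Expand √63 as a continued fraction. a₀ = ⌊√63⌋ = 7; iterate m_{k+1} = d_k·a_k − m_k, d_{k+1} = (63 − m_{k+1}²)/d_k, a_{k+1} = ⌊(a₀ + m_{k+1})/d_{k+1}⌋ (starting m₀ = 0, d₀ = 1), with convergents p_k = a_k·p_{k-1} + p_{k-2}, q_k = a_k·q_{k-1} + q_{k-2} (p₋₁ = 1, q₋₁ = 0):
  k = 0: a₀ = 7; p₀/q₀ = 7/1; p₀² − 63·q₀² = 49 − 63 = -14.
  k = 1: m = 7, d = 14, a = ⌊(7 + 7)/14⌋ = 1; p/q = (1·7 + 1)/(1·1 + 0) = 8/1; p² − 63·q² = 64 − 63 = 1.
  The first convergent with p² − 63·q² = 1 gives the fundamental solution (x₁, y₁) = (8, 1).
Step 2: Apply the recurrence (x_{n+1}, y_{n+1}) = (x₁x_n + 63y₁y_n, x₁y_n + y₁x_n) repeatedly.
  From (x_1, y_1) = (8, 1): x_2 = 8·8 + 63·1·1 = 127; y_2 = 8·1 + 1·8 = 16.
  From (x_2, y_2) = (127, 16): x_3 = 8·127 + 63·1·16 = 2024; y_3 = 8·16 + 1·127 = 255.
  From (x_3, y_3) = (2024, 255): x_4 = 8·2024 + 63·1·255 = 32257; y_4 = 8·255 + 1·2024 = 4064.
  From (x_4, y_4) = (32257, 4064): x_5 = 8·32257 + 63·1·4064 = 514088; y_5 = 8·4064 + 1·32257 = 64769.
  From (x_5, y_5) = (514088, 64769): x_6 = 8·514088 + 63·1·64769 = 8193151; y_6 = 8·64769 + 1·514088 = 1032240.
Step 3: Verify x_6² - 63·y_6² = 67127723308801 - 67127723308800 = 1 (should be 1). ✓

(x_1, y_1) = (8, 1); (x_6, y_6) = (8193151, 1032240).


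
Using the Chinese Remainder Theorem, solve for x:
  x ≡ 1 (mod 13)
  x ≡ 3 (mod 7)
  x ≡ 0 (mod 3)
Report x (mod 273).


Moduli 13, 7, 3 are pairwise coprime; by CRT there is a unique solution modulo M = 13 · 7 · 3 = 273.
Solve pairwise, accumulating the modulus:
  Start with x ≡ 1 (mod 13).
  Combine with x ≡ 3 (mod 7): since gcd(13, 7) = 1, we get a unique residue mod 91.
    Write x = 1 + 13·t and substitute into x ≡ 3 (mod 7): 13·t ≡ 3 − 1 = 2 (mod 7).
    Reduce coefficients mod 7: 6·t ≡ 2 (mod 7).
    The inverse of 6 mod 7 is 6 (since 6·6 = 36 = 5·7 + 1), so t ≡ 6·2 = 12 ≡ 5 (mod 7).
    Then x = 1 + 13·5 = 66, valid modulo lcm(13, 7) = 91: x ≡ 66 (mod 91).
  Combine with x ≡ 0 (mod 3): since gcd(91, 3) = 1, we get a unique residue mod 273.
    Write x = 66 + 91·t and substitute into x ≡ 0 (mod 3): 91·t ≡ 0 − 66 = -66 (mod 3).
    Reduce coefficients mod 3: 1·t ≡ 0 (mod 3).
    So t ≡ 0 (mod 3).
    Then x = 66 + 91·0 = 66, valid modulo lcm(91, 3) = 273: x ≡ 66 (mod 273).
Verify: 66 mod 13 = 1 ✓, 66 mod 7 = 3 ✓, 66 mod 3 = 0 ✓.

x ≡ 66 (mod 273).


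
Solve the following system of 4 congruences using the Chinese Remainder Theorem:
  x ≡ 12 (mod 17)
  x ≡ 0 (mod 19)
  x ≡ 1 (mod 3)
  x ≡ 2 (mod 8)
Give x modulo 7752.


Product of moduli M = 17 · 19 · 3 · 8 = 7752.
Merge one congruence at a time:
  Start: x ≡ 12 (mod 17).
  Combine with x ≡ 0 (mod 19); new modulus lcm = 323.
    Write x = 12 + 17·t and substitute into x ≡ 0 (mod 19): 17·t ≡ 0 − 12 = -12 (mod 19).
    Reduce coefficients mod 19: 17·t ≡ 7 (mod 19).
    The inverse of 17 mod 19 is 9 (since 17·9 = 153 = 8·19 + 1), so t ≡ 9·7 = 63 ≡ 6 (mod 19).
    Then x = 12 + 17·6 = 114, valid modulo lcm(17, 19) = 323: x ≡ 114 (mod 323).
  Combine with x ≡ 1 (mod 3); new modulus lcm = 969.
    Write x = 114 + 323·t and substitute into x ≡ 1 (mod 3): 323·t ≡ 1 − 114 = -113 (mod 3).
    Reduce coefficients mod 3: 2·t ≡ 1 (mod 3).
    The inverse of 2 mod 3 is 2 (since 2·2 = 4 = 1·3 + 1), so t ≡ 2·1 = 2 ≡ 2 (mod 3).
    Then x = 114 + 323·2 = 760, valid modulo lcm(323, 3) = 969: x ≡ 760 (mod 969).
  Combine with x ≡ 2 (mod 8); new modulus lcm = 7752.
    Write x = 760 + 969·t and substitute into x ≡ 2 (mod 8): 969·t ≡ 2 − 760 = -758 (mod 8).
    Reduce coefficients mod 8: 1·t ≡ 2 (mod 8).
    So t ≡ 2 (mod 8).
    Then x = 760 + 969·2 = 2698, valid modulo lcm(969, 8) = 7752: x ≡ 2698 (mod 7752).
Verify against each original: 2698 mod 17 = 12, 2698 mod 19 = 0, 2698 mod 3 = 1, 2698 mod 8 = 2.

x ≡ 2698 (mod 7752).
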